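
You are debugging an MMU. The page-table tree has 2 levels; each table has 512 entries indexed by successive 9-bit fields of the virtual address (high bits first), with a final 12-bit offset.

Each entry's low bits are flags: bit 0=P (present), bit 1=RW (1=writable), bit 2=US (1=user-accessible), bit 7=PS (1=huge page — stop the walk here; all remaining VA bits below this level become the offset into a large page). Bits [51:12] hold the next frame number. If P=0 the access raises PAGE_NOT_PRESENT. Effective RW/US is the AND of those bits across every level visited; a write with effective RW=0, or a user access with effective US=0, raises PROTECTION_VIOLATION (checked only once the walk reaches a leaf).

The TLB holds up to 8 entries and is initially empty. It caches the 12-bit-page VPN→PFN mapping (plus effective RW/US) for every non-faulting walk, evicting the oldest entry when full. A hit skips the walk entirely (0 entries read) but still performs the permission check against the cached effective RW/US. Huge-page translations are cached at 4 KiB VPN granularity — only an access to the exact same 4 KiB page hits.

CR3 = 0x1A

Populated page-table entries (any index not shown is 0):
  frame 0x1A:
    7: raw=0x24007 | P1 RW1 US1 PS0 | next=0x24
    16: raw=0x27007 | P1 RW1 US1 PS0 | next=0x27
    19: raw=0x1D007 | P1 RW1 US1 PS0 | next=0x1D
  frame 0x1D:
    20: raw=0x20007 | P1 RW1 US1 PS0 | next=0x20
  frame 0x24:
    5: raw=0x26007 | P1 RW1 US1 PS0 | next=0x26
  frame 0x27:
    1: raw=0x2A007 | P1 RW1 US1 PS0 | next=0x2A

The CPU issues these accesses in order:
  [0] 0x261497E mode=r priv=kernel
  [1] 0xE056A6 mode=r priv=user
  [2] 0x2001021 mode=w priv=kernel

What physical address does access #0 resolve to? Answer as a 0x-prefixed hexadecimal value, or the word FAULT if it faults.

Per-access translation:
#0 VA=0x261497E (r,kernel):
  L0 @0x1A[19] → 0x1D007  P=1,RW=1,US=1,PS=0
  L1 @0x1D[20] → 0x20007  P=1,RW=1,US=1,PS=0
  ✓ 0x2097E  — 2 lookups
#1 VA=0xE056A6 (r,user):
  L0 @0x1A[7] → 0x24007  P=1,RW=1,US=1,PS=0
  L1 @0x24[5] → 0x26007  P=1,RW=1,US=1,PS=0
  ✓ 0x266A6  — 2 lookups
#2 VA=0x2001021 (w,kernel):
  L0 @0x1A[16] → 0x27007  P=1,RW=1,US=1,PS=0
  L1 @0x27[1] → 0x2A007  P=1,RW=1,US=1,PS=0
  ✓ 0x2A021  — 2 lookups

Access #0 PA: 0x2097E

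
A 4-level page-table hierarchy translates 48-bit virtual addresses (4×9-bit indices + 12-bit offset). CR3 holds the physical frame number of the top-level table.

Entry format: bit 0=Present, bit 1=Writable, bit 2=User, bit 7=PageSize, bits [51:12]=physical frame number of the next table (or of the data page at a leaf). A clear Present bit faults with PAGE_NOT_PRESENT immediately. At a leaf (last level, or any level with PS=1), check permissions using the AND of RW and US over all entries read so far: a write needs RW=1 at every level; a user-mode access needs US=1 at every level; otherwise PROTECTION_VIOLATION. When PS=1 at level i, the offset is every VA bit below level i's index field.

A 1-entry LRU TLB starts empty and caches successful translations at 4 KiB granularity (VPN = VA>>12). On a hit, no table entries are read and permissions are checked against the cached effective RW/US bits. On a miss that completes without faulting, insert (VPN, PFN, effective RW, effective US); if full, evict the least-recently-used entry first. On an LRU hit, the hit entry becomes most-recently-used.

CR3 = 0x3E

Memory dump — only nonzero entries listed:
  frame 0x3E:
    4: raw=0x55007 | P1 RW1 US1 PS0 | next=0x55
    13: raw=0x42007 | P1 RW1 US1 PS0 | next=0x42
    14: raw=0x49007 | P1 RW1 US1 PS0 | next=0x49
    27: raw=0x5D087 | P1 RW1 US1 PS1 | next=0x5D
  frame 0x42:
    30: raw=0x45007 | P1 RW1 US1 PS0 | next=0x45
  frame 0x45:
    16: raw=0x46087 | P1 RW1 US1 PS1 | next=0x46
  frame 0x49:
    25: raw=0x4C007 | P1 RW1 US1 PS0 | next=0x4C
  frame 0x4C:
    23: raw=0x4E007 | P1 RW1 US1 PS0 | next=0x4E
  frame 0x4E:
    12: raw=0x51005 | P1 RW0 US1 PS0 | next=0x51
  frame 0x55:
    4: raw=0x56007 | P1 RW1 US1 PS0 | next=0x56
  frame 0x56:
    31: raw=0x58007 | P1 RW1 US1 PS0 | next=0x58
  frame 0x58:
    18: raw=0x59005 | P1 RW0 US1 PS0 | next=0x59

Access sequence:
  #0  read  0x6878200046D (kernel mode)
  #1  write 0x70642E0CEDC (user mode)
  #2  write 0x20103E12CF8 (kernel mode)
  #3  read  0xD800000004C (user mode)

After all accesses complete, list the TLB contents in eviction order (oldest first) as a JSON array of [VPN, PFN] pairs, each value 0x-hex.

Trace:
#0 VA=0x6878200046D (r,kernel):
  [0] read 0x3E idx=13: raw=0x42007 flags P=1 W=1 U=1 S=0
  [1] read 0x42 idx=30: raw=0x45007 flags P=1 W=1 U=1 S=0
  [2] read 0x45 idx=16: raw=0x46087 flags P=1 W=1 U=1 S=1
  ⇒ phys 0x4646D (huge @L2)  [3 reads]
#1 VA=0x70642E0CEDC (w,user):
  [0] read 0x3E idx=14: raw=0x49007 flags P=1 W=1 U=1 S=0
  [1] read 0x49 idx=25: raw=0x4C007 flags P=1 W=1 U=1 S=0
  [2] read 0x4C idx=23: raw=0x4E007 flags P=1 W=1 U=1 S=0
  [3] read 0x4E idx=12: raw=0x51005 flags P=1 W=0 U=1 S=0
  → PROTECTION_VIOLATION  (4 entries read)
#2 VA=0x20103E12CF8 (w,kernel):
  [0] read 0x3E idx=4: raw=0x55007 flags P=1 W=1 U=1 S=0
  [1] read 0x55 idx=4: raw=0x56007 flags P=1 W=1 U=1 S=0
  [2] read 0x56 idx=31: raw=0x58007 flags P=1 W=1 U=1 S=0
  [3] read 0x58 idx=18: raw=0x59005 flags P=1 W=0 U=1 S=0
  → PROTECTION_VIOLATION  (4 entries read)
#3 VA=0xD800000004C (r,user):
  [0] read 0x3E idx=27: raw=0x5D087 flags P=1 W=1 U=1 S=1
  ⇒ phys 0x5D04C (huge @L0)  [1 reads]

TLB: [["0xD8000000", "0x5D"]]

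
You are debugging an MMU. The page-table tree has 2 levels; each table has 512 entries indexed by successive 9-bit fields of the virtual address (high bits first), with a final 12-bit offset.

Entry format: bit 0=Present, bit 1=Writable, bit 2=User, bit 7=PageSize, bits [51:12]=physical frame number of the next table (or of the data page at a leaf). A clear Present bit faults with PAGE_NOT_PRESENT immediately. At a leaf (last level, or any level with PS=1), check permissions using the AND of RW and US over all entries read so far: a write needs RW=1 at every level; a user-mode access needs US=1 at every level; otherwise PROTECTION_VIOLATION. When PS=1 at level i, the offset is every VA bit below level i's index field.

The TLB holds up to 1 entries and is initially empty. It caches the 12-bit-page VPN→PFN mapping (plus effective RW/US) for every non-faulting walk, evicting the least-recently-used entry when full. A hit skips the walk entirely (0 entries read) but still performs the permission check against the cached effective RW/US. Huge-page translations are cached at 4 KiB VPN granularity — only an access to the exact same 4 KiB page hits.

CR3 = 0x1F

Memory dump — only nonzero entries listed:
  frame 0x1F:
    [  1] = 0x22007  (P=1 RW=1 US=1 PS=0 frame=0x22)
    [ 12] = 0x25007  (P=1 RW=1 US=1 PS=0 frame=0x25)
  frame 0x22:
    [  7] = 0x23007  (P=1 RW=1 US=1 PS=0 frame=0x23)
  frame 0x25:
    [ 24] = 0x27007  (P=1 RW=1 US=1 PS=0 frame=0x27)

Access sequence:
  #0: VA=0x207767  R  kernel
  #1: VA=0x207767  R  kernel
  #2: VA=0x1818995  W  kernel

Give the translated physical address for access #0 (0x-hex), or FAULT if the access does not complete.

Trace:
#0 VA=0x207767 (r,kernel):
  [0] read 0x1F idx=1: raw=0x22007 flags P=1 W=1 U=1 S=0
  [1] read 0x22 idx=7: raw=0x23007 flags P=1 W=1 U=1 S=0
  ✓ 0x23767  — 2 lookups
#1 VA=0x207767 (r,kernel):
  TLB hit vpn=0x207 → PA=0x23767
#2 VA=0x1818995 (w,kernel):
  [0] read 0x1F idx=12: raw=0x25007 flags P=1 W=1 U=1 S=0
  [1] read 0x25 idx=24: raw=0x27007 flags P=1 W=1 U=1 S=0
  ✓ 0x27995  — 2 lookups

Access #0 PA: 0x23767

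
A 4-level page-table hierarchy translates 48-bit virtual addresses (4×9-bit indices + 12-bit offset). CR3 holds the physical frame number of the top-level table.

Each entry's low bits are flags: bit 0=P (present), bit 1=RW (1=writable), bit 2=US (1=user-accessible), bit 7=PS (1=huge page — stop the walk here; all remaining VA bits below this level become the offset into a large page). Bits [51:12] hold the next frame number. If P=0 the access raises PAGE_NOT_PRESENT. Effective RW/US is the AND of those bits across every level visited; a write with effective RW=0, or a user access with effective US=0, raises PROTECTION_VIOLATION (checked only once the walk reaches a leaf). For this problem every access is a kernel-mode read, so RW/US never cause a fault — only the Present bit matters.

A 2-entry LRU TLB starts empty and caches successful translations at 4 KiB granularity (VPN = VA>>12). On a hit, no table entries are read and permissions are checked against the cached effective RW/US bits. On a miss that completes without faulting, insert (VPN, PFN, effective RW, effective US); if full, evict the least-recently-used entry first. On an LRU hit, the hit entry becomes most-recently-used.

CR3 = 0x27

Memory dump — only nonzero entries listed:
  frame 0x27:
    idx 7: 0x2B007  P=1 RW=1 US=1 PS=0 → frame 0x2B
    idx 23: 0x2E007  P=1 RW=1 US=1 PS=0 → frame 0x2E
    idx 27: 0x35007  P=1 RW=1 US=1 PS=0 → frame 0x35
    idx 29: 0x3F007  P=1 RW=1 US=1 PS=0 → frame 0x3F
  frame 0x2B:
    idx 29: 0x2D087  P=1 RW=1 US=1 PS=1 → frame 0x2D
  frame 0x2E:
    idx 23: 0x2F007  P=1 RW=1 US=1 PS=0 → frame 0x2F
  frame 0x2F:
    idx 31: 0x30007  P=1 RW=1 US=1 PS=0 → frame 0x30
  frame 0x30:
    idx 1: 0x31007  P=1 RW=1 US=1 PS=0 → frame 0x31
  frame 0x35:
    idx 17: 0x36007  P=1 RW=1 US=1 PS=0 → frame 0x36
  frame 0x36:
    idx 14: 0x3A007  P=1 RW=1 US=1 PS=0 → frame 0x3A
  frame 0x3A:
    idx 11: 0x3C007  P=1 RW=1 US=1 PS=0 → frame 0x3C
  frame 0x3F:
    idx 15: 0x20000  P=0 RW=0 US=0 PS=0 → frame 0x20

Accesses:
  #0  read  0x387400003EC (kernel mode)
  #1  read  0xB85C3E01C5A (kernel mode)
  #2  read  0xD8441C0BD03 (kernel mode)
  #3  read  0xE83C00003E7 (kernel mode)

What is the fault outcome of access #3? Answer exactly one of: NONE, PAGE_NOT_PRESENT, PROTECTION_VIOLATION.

Per-access translation:
#0 VA=0x387400003EC (r,kernel):
  [0] read 0x27 idx=7: raw=0x2B007 flags P=1 W=1 U=1 S=0
  [1] read 0x2B idx=29: raw=0x2D087 flags P=1 W=1 U=1 S=1
  → PA=0x2D3EC (huge @L1)  (2 entries read)
#1 VA=0xB85C3E01C5A (r,kernel):
  [0] read 0x27 idx=23: raw=0x2E007 flags P=1 W=1 U=1 S=0
  [1] read 0x2E idx=23: raw=0x2F007 flags P=1 W=1 U=1 S=0
  [2] read 0x2F idx=31: raw=0x30007 flags P=1 W=1 U=1 S=0
  [3] read 0x30 idx=1: raw=0x31007 flags P=1 W=1 U=1 S=0
  → PA=0x31C5A  (4 entries read)
#2 VA=0xD8441C0BD03 (r,kernel):
  [0] read 0x27 idx=27: raw=0x35007 flags P=1 W=1 U=1 S=0
  [1] read 0x35 idx=17: raw=0x36007 flags P=1 W=1 U=1 S=0
  [2] read 0x36 idx=14: raw=0x3A007 flags P=1 W=1 U=1 S=0
  [3] read 0x3A idx=11: raw=0x3C007 flags P=1 W=1 U=1 S=0
  → PA=0x3CD03  (4 entries read)
#3 VA=0xE83C00003E7 (r,kernel):
  [0] read 0x27 idx=29: raw=0x3F007 flags P=1 W=1 U=1 S=0
  [1] read 0x3F idx=15: raw=0x20000 flags P=0 W=0 U=0 S=0
  ⇒ fault: PAGE_NOT_PRESENT  — 2 lookups

Access #3 fault: PAGE_NOT_PRESENT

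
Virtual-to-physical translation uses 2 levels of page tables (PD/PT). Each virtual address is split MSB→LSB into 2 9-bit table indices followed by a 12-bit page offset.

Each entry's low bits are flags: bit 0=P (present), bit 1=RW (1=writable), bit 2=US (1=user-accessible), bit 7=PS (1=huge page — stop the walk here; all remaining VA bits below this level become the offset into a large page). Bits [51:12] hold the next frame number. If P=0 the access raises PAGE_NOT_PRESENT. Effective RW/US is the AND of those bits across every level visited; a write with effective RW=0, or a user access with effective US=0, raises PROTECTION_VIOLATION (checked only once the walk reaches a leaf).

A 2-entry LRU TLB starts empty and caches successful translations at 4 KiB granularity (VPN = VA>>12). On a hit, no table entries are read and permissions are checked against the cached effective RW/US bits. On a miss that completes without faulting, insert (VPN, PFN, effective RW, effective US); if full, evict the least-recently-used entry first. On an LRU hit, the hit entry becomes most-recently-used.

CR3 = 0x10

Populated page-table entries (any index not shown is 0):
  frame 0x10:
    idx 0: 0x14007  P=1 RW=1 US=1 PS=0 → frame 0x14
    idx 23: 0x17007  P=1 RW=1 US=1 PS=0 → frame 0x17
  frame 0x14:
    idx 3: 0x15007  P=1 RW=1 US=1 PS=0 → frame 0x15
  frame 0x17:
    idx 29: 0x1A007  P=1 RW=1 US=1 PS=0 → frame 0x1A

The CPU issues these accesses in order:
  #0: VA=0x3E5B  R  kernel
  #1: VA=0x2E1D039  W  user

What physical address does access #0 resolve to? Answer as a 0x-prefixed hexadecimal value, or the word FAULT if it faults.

Trace:
#0 VA=0x3E5B (r,kernel):
  lvl0: tbl 0x10, slot 0 ⇒ 0x14007 (P1/RW1/US1/PS0)
  lvl1: tbl 0x14, slot 3 ⇒ 0x15007 (P1/RW1/US1/PS0)
  → PA=0x15E5B  (2 entries read)
#1 VA=0x2E1D039 (w,user):
  lvl0: tbl 0x10, slot 23 ⇒ 0x17007 (P1/RW1/US1/PS0)
  lvl1: tbl 0x17, slot 29 ⇒ 0x1A007 (P1/RW1/US1/PS0)
  → PA=0x1A039  (2 entries read)

Access #0 PA: 0x15E5B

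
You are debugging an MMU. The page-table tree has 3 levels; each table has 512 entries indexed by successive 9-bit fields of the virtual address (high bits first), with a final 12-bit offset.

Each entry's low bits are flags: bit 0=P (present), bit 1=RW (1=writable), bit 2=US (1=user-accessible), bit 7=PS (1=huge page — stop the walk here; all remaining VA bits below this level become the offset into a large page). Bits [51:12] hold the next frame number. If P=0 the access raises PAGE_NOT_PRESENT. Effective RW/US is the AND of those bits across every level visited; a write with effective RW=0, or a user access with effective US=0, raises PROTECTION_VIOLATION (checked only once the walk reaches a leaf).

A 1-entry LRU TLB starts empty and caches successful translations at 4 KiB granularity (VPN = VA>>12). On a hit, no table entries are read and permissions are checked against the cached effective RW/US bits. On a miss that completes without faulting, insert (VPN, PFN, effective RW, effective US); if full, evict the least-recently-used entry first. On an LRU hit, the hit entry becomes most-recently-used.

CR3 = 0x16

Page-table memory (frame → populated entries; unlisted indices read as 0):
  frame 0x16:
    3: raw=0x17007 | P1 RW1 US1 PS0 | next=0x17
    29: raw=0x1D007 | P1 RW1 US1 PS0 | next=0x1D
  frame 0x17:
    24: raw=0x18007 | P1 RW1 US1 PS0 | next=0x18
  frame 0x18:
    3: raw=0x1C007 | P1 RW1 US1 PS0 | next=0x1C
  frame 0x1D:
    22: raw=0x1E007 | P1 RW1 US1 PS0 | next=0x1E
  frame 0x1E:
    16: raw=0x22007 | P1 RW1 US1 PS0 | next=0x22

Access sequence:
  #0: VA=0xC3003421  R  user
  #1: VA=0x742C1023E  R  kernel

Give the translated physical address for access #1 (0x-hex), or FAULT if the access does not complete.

Trace:
#0 VA=0xC3003421 (r,user):
  L0: frame=0x16 idx=3 entry=0x17007 [P=1 RW=1 US=1 PS=0]
  L1: frame=0x17 idx=24 entry=0x18007 [P=1 RW=1 US=1 PS=0]
  L2: frame=0x18 idx=3 entry=0x1C007 [P=1 RW=1 US=1 PS=0]
  ✓ 0x1C421  — 3 lookups
#1 VA=0x742C1023E (r,kernel):
  L0: frame=0x16 idx=29 entry=0x1D007 [P=1 RW=1 US=1 PS=0]
  L1: frame=0x1D idx=22 entry=0x1E007 [P=1 RW=1 US=1 PS=0]
  L2: frame=0x1E idx=16 entry=0x22007 [P=1 RW=1 US=1 PS=0]
  ✓ 0x2223E  — 3 lookups

Access #1 PA: 0x2223E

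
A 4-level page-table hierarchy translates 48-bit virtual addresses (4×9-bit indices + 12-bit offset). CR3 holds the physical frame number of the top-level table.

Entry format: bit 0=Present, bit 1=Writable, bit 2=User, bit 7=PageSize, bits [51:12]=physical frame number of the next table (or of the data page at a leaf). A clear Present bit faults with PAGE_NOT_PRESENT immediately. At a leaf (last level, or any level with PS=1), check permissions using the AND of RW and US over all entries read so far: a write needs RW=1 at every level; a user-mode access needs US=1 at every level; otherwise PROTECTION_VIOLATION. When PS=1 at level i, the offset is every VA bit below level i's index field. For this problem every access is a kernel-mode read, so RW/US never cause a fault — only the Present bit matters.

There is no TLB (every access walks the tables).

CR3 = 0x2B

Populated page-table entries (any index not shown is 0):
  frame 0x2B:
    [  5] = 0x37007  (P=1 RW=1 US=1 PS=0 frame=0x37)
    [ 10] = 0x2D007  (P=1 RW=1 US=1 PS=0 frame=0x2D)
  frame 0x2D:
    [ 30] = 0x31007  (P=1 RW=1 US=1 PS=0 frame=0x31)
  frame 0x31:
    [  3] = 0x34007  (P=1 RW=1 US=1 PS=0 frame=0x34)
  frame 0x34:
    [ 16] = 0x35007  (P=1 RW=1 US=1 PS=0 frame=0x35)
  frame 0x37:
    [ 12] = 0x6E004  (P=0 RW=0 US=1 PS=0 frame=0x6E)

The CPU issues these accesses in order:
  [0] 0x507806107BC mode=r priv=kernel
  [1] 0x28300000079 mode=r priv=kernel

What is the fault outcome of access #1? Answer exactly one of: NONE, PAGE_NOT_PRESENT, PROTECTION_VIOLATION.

Per-access translation:
#0 VA=0x507806107BC (r,kernel):
  L0: frame=0x2B idx=10 entry=0x2D007 [P=1 RW=1 US=1 PS=0]
  L1: frame=0x2D idx=30 entry=0x31007 [P=1 RW=1 US=1 PS=0]
  L2: frame=0x31 idx=3 entry=0x34007 [P=1 RW=1 US=1 PS=0]
  L3: frame=0x34 idx=16 entry=0x35007 [P=1 RW=1 US=1 PS=0]
  ⇒ phys 0x357BC  [4 reads]
#1 VA=0x28300000079 (r,kernel):
  L0: frame=0x2B idx=5 entry=0x37007 [P=1 RW=1 US=1 PS=0]
  L1: frame=0x37 idx=12 entry=0x6E004 [P=0 RW=0 US=1 PS=0]
  ✗ PAGE_NOT_PRESENT  [2 reads]

Access #1 fault: PAGE_NOT_PRESENT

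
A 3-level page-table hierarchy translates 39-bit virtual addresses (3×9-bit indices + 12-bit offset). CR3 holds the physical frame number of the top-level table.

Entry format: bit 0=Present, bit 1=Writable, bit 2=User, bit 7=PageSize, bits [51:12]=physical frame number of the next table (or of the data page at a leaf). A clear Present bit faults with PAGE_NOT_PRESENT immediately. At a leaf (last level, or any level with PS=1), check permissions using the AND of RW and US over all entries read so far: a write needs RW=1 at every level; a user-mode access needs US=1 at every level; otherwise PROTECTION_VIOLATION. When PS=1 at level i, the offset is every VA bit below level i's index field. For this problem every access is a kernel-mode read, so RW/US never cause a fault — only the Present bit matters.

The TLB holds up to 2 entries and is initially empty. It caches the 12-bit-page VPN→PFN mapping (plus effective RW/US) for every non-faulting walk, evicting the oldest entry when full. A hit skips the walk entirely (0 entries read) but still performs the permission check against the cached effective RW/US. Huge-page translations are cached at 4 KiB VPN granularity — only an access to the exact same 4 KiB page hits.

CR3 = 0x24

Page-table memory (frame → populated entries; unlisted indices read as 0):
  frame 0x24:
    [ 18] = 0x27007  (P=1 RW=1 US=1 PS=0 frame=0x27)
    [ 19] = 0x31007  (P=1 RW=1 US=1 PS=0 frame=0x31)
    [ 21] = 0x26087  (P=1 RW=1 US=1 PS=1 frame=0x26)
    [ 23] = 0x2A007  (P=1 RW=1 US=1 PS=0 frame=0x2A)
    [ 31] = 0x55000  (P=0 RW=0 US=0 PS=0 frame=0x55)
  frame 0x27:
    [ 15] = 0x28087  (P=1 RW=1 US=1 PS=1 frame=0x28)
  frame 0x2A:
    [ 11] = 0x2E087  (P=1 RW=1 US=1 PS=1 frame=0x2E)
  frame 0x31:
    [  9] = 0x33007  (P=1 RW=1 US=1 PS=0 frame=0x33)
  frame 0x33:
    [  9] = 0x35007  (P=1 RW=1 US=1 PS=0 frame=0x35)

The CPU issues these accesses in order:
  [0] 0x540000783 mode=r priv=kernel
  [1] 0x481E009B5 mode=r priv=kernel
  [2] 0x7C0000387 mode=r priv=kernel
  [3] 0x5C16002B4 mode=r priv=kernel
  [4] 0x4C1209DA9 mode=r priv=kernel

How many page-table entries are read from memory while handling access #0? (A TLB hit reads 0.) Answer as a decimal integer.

Per-access translation:
#0 VA=0x540000783 (r,kernel):
  lvl0: tbl 0x24, slot 21 ⇒ 0x26087 (P1/RW1/US1/PS1)
  ✓ 0x26783 (huge @L0)  — 1 lookups
#1 VA=0x481E009B5 (r,kernel):
  lvl0: tbl 0x24, slot 18 ⇒ 0x27007 (P1/RW1/US1/PS0)
  lvl1: tbl 0x27, slot 15 ⇒ 0x28087 (P1/RW1/US1/PS1)
  ✓ 0x289B5 (huge @L1)  — 2 lookups
#2 VA=0x7C0000387 (r,kernel):
  lvl0: tbl 0x24, slot 31 ⇒ 0x55000 (P0/RW0/US0/PS0)
  ⇒ fault: PAGE_NOT_PRESENT  — 1 lookups
#3 VA=0x5C16002B4 (r,kernel):
  lvl0: tbl 0x24, slot 23 ⇒ 0x2A007 (P1/RW1/US1/PS0)
  lvl1: tbl 0x2A, slot 11 ⇒ 0x2E087 (P1/RW1/US1/PS1)
  ✓ 0x2E2B4 (huge @L1)  — 2 lookups
#4 VA=0x4C1209DA9 (r,kernel):
  lvl0: tbl 0x24, slot 19 ⇒ 0x31007 (P1/RW1/US1/PS0)
  lvl1: tbl 0x31, slot 9 ⇒ 0x33007 (P1/RW1/US1/PS0)
  lvl2: tbl 0x33, slot 9 ⇒ 0x35007 (P1/RW1/US1/PS0)
  ✓ 0x35DA9  — 3 lookups

Entries read for #0: 1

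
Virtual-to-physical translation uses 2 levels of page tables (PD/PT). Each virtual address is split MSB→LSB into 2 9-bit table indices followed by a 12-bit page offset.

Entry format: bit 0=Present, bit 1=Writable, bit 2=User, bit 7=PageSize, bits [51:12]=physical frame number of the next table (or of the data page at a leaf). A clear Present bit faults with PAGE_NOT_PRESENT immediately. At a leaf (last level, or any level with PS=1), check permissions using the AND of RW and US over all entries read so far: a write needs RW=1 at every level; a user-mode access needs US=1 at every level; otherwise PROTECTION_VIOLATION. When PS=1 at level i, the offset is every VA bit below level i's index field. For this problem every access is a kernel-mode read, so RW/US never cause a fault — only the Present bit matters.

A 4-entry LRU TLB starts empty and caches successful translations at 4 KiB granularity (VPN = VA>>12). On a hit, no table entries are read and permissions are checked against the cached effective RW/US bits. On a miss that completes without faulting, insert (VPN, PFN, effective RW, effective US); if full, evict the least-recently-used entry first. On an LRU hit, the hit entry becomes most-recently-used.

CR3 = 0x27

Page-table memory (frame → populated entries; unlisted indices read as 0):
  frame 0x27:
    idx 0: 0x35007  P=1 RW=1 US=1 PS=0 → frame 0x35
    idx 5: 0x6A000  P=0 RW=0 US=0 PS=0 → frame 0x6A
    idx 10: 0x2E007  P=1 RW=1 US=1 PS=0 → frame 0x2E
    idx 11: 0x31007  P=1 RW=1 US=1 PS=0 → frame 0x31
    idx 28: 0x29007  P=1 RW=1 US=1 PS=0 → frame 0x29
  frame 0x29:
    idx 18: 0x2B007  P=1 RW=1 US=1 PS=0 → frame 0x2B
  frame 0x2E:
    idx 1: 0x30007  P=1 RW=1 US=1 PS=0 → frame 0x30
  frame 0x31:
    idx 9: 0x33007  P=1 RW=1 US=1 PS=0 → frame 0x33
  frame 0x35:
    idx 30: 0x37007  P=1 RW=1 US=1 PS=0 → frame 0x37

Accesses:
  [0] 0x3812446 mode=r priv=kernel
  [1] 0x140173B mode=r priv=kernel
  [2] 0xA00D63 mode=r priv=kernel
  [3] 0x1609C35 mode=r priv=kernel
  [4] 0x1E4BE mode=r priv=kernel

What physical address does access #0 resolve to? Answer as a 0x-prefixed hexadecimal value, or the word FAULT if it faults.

Per-access translation:
#0 VA=0x3812446 (r,kernel):
  L0: frame=0x27 idx=28 entry=0x29007 [P=1 RW=1 US=1 PS=0]
  L1: frame=0x29 idx=18 entry=0x2B007 [P=1 RW=1 US=1 PS=0]
  → PA=0x2B446  (2 entries read)
#1 VA=0x140173B (r,kernel):
  L0: frame=0x27 idx=10 entry=0x2E007 [P=1 RW=1 US=1 PS=0]
  L1: frame=0x2E idx=1 entry=0x30007 [P=1 RW=1 US=1 PS=0]
  → PA=0x3073B  (2 entries read)
#2 VA=0xA00D63 (r,kernel):
  L0: frame=0x27 idx=5 entry=0x6A000 [P=0 RW=0 US=0 PS=0]
  → PAGE_NOT_PRESENT  (1 entries read)
#3 VA=0x1609C35 (r,kernel):
  L0: frame=0x27 idx=11 entry=0x31007 [P=1 RW=1 US=1 PS=0]
  L1: frame=0x31 idx=9 entry=0x33007 [P=1 RW=1 US=1 PS=0]
  → PA=0x33C35  (2 entries read)
#4 VA=0x1E4BE (r,kernel):
  L0: frame=0x27 idx=0 entry=0x35007 [P=1 RW=1 US=1 PS=0]
  L1: frame=0x35 idx=30 entry=0x37007 [P=1 RW=1 US=1 PS=0]
  → PA=0x374BE  (2 entries read)

Access #0 PA: 0x2B446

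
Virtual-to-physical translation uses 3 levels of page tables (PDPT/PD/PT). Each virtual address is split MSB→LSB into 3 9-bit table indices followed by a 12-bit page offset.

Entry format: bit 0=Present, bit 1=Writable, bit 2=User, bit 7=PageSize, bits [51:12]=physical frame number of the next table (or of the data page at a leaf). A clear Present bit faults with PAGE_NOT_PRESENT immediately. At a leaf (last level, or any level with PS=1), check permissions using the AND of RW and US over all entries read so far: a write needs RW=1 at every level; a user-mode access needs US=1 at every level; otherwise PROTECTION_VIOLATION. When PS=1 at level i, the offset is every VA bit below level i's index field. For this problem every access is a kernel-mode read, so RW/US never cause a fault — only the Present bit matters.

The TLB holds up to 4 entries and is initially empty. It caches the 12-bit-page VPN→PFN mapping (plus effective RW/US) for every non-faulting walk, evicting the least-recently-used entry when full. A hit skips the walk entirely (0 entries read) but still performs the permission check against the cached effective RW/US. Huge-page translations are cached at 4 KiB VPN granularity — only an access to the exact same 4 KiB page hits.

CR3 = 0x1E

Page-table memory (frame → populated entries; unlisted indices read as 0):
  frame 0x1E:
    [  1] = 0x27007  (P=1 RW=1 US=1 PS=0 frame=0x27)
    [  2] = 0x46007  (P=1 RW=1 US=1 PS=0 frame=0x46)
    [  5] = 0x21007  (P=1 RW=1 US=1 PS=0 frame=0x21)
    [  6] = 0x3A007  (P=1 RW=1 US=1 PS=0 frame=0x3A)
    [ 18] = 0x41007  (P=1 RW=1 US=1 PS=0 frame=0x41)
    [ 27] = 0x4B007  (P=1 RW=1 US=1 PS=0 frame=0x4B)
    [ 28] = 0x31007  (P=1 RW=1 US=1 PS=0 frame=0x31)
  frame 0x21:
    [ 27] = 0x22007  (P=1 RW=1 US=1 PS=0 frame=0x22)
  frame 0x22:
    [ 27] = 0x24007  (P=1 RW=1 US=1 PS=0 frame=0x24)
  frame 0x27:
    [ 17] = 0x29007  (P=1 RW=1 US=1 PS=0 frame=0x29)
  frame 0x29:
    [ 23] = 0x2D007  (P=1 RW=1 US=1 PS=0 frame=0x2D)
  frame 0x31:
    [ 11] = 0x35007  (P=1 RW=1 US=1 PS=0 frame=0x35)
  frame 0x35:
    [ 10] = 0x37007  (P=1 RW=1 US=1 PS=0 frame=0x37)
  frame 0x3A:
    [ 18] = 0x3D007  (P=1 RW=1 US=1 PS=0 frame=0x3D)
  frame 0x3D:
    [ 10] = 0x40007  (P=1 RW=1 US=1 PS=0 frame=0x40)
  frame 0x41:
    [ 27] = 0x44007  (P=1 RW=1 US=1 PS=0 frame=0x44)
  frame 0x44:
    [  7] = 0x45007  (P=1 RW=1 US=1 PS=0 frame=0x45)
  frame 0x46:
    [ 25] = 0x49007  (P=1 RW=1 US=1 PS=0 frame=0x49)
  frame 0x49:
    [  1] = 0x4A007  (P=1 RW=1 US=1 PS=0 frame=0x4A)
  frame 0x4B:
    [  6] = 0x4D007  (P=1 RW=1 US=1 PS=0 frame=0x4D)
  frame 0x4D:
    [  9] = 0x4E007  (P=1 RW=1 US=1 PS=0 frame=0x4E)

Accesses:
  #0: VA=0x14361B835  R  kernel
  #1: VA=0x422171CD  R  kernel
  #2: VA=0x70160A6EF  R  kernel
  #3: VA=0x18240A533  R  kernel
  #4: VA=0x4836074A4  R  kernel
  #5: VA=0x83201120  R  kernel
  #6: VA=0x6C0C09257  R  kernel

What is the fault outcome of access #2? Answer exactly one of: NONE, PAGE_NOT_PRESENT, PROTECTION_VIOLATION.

Trace:
#0 VA=0x14361B835 (r,kernel):
  lvl0: tbl 0x1E, slot 5 ⇒ 0x21007 (P1/RW1/US1/PS0)
  lvl1: tbl 0x21, slot 27 ⇒ 0x22007 (P1/RW1/US1/PS0)
  lvl2: tbl 0x22, slot 27 ⇒ 0x24007 (P1/RW1/US1/PS0)
  ✓ 0x24835  — 3 lookups
#1 VA=0x422171CD (r,kernel):
  lvl0: tbl 0x1E, slot 1 ⇒ 0x27007 (P1/RW1/US1/PS0)
  lvl1: tbl 0x27, slot 17 ⇒ 0x29007 (P1/RW1/US1/PS0)
  lvl2: tbl 0x29, slot 23 ⇒ 0x2D007 (P1/RW1/US1/PS0)
  ✓ 0x2D1CD  — 3 lookups
#2 VA=0x70160A6EF (r,kernel):
  lvl0: tbl 0x1E, slot 28 ⇒ 0x31007 (P1/RW1/US1/PS0)
  lvl1: tbl 0x31, slot 11 ⇒ 0x35007 (P1/RW1/US1/PS0)
  lvl2: tbl 0x35, slot 10 ⇒ 0x37007 (P1/RW1/US1/PS0)
  ✓ 0x376EF  — 3 lookups
#3 VA=0x18240A533 (r,kernel):
  lvl0: tbl 0x1E, slot 6 ⇒ 0x3A007 (P1/RW1/US1/PS0)
  lvl1: tbl 0x3A, slot 18 ⇒ 0x3D007 (P1/RW1/US1/PS0)
  lvl2: tbl 0x3D, slot 10 ⇒ 0x40007 (P1/RW1/US1/PS0)
  ✓ 0x40533  — 3 lookups
#4 VA=0x4836074A4 (r,kernel):
  lvl0: tbl 0x1E, slot 18 ⇒ 0x41007 (P1/RW1/US1/PS0)
  lvl1: tbl 0x41, slot 27 ⇒ 0x44007 (P1/RW1/US1/PS0)
  lvl2: tbl 0x44, slot 7 ⇒ 0x45007 (P1/RW1/US1/PS0)
  ✓ 0x454A4  — 3 lookups
#5 VA=0x83201120 (r,kernel):
  lvl0: tbl 0x1E, slot 2 ⇒ 0x46007 (P1/RW1/US1/PS0)
  lvl1: tbl 0x46, slot 25 ⇒ 0x49007 (P1/RW1/US1/PS0)
  lvl2: tbl 0x49, slot 1 ⇒ 0x4A007 (P1/RW1/US1/PS0)
  ✓ 0x4A120  — 3 lookups
#6 VA=0x6C0C09257 (r,kernel):
  lvl0: tbl 0x1E, slot 27 ⇒ 0x4B007 (P1/RW1/US1/PS0)
  lvl1: tbl 0x4B, slot 6 ⇒ 0x4D007 (P1/RW1/US1/PS0)
  lvl2: tbl 0x4D, slot 9 ⇒ 0x4E007 (P1/RW1/US1/PS0)
  ✓ 0x4E257  — 3 lookups

Access #2 fault: NONE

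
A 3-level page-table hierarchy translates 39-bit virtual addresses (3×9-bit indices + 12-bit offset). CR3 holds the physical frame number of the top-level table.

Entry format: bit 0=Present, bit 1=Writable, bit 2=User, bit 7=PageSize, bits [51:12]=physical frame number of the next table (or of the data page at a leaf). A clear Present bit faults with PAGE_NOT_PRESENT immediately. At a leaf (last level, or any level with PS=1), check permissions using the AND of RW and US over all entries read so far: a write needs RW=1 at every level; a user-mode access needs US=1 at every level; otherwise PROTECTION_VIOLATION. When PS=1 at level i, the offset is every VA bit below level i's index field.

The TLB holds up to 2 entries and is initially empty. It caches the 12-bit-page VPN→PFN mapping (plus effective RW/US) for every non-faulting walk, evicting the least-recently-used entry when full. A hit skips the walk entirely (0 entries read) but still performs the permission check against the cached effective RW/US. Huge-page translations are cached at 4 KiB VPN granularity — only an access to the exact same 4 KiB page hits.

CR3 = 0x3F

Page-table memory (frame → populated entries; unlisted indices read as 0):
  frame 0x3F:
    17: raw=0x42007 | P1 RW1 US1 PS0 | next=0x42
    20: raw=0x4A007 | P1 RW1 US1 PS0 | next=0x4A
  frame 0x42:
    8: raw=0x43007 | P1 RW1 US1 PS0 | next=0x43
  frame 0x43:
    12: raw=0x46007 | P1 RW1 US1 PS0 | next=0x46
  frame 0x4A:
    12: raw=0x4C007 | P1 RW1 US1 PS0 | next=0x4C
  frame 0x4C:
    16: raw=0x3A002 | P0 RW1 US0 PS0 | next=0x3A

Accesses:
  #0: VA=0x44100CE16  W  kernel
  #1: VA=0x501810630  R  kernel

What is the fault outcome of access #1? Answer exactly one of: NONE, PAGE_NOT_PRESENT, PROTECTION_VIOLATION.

Walk each access:
#0 VA=0x44100CE16 (w,kernel):
  L0 @0x3F[17] → 0x42007  P=1,RW=1,US=1,PS=0
  L1 @0x42[8] → 0x43007  P=1,RW=1,US=1,PS=0
  L2 @0x43[12] → 0x46007  P=1,RW=1,US=1,PS=0
  → PA=0x46E16  (3 entries read)
#1 VA=0x501810630 (r,kernel):
  L0 @0x3F[20] → 0x4A007  P=1,RW=1,US=1,PS=0
  L1 @0x4A[12] → 0x4C007  P=1,RW=1,US=1,PS=0
  L2 @0x4C[16] → 0x3A002  P=0,RW=1,US=0,PS=0
  ⇒ fault: PAGE_NOT_PRESENT  — 3 lookups

Access #1 fault: PAGE_NOT_PRESENT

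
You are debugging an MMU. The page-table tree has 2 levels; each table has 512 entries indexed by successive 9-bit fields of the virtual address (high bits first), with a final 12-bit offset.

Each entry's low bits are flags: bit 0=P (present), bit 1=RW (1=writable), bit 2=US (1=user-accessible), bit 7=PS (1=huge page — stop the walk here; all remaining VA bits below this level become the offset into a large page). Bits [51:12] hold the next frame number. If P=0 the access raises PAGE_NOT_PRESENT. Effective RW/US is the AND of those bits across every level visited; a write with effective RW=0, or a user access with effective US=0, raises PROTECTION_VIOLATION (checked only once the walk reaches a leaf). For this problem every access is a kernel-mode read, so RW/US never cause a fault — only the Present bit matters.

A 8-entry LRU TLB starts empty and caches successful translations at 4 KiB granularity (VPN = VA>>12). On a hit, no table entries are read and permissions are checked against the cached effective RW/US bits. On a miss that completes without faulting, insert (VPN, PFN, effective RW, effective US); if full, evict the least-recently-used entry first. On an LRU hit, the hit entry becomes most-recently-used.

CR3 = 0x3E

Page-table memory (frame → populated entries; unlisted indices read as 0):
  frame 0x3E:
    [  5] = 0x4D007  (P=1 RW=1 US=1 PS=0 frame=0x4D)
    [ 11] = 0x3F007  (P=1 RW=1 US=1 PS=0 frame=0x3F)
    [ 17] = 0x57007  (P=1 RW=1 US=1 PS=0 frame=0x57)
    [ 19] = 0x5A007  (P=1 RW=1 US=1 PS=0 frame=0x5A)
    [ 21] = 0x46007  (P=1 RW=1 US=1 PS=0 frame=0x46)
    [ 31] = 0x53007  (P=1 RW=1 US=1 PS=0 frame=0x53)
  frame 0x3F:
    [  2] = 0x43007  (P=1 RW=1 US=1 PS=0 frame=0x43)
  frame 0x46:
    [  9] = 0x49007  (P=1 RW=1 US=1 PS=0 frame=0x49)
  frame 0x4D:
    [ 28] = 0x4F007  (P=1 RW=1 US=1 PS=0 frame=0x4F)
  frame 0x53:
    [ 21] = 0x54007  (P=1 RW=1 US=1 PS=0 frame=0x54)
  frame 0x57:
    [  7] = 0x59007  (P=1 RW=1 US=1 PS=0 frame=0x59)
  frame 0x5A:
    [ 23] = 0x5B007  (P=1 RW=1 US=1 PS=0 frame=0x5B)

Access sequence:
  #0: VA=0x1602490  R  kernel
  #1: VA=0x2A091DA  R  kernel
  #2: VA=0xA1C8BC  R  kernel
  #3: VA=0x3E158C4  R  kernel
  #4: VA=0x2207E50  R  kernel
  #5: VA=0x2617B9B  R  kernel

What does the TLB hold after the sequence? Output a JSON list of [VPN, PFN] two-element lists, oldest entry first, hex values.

Per-access translation:
#0 VA=0x1602490 (r,kernel):
  lvl0: tbl 0x3E, slot 11 ⇒ 0x3F007 (P1/RW1/US1/PS0)
  lvl1: tbl 0x3F, slot 2 ⇒ 0x43007 (P1/RW1/US1/PS0)
  → PA=0x43490  (2 entries read)
#1 VA=0x2A091DA (r,kernel):
  lvl0: tbl 0x3E, slot 21 ⇒ 0x46007 (P1/RW1/US1/PS0)
  lvl1: tbl 0x46, slot 9 ⇒ 0x49007 (P1/RW1/US1/PS0)
  → PA=0x491DA  (2 entries read)
#2 VA=0xA1C8BC (r,kernel):
  lvl0: tbl 0x3E, slot 5 ⇒ 0x4D007 (P1/RW1/US1/PS0)
  lvl1: tbl 0x4D, slot 28 ⇒ 0x4F007 (P1/RW1/US1/PS0)
  → PA=0x4F8BC  (2 entries read)
#3 VA=0x3E158C4 (r,kernel):
  lvl0: tbl 0x3E, slot 31 ⇒ 0x53007 (P1/RW1/US1/PS0)
  lvl1: tbl 0x53, slot 21 ⇒ 0x54007 (P1/RW1/US1/PS0)
  → PA=0x548C4  (2 entries read)
#4 VA=0x2207E50 (r,kernel):
  lvl0: tbl 0x3E, slot 17 ⇒ 0x57007 (P1/RW1/US1/PS0)
  lvl1: tbl 0x57, slot 7 ⇒ 0x59007 (P1/RW1/US1/PS0)
  → PA=0x59E50  (2 entries read)
#5 VA=0x2617B9B (r,kernel):
  lvl0: tbl 0x3E, slot 19 ⇒ 0x5A007 (P1/RW1/US1/PS0)
  lvl1: tbl 0x5A, slot 23 ⇒ 0x5B007 (P1/RW1/US1/PS0)
  → PA=0x5BB9B  (2 entries read)

TLB: [["0x1602", "0x43"], ["0x2A09", "0x49"], ["0xA1C", "0x4F"], ["0x3E15", "0x54"], ["0x2207", "0x59"], ["0x2617", "0x5B"]]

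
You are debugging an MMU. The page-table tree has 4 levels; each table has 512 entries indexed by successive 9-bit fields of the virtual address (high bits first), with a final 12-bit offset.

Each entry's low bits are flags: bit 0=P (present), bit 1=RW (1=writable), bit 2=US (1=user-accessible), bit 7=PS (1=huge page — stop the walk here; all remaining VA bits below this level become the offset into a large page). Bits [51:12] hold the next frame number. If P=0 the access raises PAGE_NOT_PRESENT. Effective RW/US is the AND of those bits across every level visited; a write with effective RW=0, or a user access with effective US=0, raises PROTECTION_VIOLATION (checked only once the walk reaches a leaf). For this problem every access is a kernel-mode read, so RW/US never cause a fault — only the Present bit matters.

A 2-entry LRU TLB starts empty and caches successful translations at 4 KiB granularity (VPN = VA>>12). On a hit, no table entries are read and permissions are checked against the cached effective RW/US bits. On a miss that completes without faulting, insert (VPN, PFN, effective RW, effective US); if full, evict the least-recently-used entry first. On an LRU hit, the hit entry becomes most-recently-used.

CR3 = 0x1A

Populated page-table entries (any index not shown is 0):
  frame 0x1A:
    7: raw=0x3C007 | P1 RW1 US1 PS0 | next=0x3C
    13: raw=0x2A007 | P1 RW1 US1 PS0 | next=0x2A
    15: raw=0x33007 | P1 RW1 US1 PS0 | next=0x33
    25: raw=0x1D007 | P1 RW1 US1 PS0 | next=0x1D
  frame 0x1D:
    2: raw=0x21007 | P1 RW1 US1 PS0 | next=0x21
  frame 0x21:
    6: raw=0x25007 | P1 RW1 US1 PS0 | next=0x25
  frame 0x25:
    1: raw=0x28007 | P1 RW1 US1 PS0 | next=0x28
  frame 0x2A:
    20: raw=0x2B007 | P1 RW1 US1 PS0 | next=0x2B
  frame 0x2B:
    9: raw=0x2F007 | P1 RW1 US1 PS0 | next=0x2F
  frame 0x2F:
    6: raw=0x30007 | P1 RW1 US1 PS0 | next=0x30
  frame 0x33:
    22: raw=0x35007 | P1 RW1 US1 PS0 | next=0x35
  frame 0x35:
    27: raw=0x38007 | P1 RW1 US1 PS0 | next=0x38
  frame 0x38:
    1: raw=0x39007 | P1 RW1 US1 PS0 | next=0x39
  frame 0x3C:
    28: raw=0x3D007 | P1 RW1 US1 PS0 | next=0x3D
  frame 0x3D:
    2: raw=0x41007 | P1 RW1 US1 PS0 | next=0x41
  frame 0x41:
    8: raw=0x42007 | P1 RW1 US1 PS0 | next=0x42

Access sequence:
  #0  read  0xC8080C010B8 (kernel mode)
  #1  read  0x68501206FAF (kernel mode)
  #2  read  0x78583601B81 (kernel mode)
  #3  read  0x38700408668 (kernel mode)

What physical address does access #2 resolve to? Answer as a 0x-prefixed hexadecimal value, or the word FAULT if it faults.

Per-access translation:
#0 VA=0xC8080C010B8 (r,kernel):
  L0 @0x1A[25] → 0x1D007  P=1,RW=1,US=1,PS=0
  L1 @0x1D[2] → 0x21007  P=1,RW=1,US=1,PS=0
  L2 @0x21[6] → 0x25007  P=1,RW=1,US=1,PS=0
  L3 @0x25[1] → 0x28007  P=1,RW=1,US=1,PS=0
  → PA=0x280B8  (4 entries read)
#1 VA=0x68501206FAF (r,kernel):
  L0 @0x1A[13] → 0x2A007  P=1,RW=1,US=1,PS=0
  L1 @0x2A[20] → 0x2B007  P=1,RW=1,US=1,PS=0
  L2 @0x2B[9] → 0x2F007  P=1,RW=1,US=1,PS=0
  L3 @0x2F[6] → 0x30007  P=1,RW=1,US=1,PS=0
  → PA=0x30FAF  (4 entries read)
#2 VA=0x78583601B81 (r,kernel):
  L0 @0x1A[15] → 0x33007  P=1,RW=1,US=1,PS=0
  L1 @0x33[22] → 0x35007  P=1,RW=1,US=1,PS=0
  L2 @0x35[27] → 0x38007  P=1,RW=1,US=1,PS=0
  L3 @0x38[1] → 0x39007  P=1,RW=1,US=1,PS=0
  → PA=0x39B81  (4 entries read)
#3 VA=0x38700408668 (r,kernel):
  L0 @0x1A[7] → 0x3C007  P=1,RW=1,US=1,PS=0
  L1 @0x3C[28] → 0x3D007  P=1,RW=1,US=1,PS=0
  L2 @0x3D[2] → 0x41007  P=1,RW=1,US=1,PS=0
  L3 @0x41[8] → 0x42007  P=1,RW=1,US=1,PS=0
  → PA=0x42668  (4 entries read)

Access #2 PA: 0x39B81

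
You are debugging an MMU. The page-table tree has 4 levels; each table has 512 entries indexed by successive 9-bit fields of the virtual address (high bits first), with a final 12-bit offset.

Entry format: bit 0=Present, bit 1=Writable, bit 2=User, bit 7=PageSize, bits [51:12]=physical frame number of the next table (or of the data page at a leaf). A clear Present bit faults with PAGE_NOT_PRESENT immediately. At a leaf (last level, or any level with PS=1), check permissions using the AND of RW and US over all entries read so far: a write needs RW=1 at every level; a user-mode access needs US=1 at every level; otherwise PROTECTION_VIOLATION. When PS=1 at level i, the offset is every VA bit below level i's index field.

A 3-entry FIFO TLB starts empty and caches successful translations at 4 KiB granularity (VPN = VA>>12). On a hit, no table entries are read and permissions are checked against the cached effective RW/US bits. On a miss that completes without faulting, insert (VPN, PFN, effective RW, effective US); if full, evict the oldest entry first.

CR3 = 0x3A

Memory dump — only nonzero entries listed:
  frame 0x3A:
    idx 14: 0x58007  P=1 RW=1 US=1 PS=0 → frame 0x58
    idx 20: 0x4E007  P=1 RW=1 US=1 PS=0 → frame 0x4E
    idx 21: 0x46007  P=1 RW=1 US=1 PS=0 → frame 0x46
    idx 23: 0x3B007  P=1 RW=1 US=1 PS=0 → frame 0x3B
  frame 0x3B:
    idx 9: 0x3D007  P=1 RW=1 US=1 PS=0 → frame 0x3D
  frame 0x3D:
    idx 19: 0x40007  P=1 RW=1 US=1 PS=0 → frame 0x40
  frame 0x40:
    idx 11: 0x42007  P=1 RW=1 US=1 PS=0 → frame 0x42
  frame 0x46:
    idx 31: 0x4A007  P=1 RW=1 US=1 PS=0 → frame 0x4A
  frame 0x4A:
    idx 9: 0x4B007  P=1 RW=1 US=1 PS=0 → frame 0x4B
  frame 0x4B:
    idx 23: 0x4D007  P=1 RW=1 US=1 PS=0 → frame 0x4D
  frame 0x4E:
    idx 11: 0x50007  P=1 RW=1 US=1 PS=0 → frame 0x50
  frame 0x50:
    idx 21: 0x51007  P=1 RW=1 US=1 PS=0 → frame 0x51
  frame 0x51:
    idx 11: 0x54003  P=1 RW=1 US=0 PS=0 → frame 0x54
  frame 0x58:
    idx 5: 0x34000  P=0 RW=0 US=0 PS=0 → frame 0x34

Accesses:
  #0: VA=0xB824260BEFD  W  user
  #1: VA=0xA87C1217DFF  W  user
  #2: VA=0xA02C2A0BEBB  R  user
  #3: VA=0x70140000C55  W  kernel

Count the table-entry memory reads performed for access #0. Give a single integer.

Per-access translation:
#0 VA=0xB824260BEFD (w,user):
  L0: frame=0x3A idx=23 entry=0x3B007 [P=1 RW=1 US=1 PS=0]
  L1: frame=0x3B idx=9 entry=0x3D007 [P=1 RW=1 US=1 PS=0]
  L2: frame=0x3D idx=19 entry=0x40007 [P=1 RW=1 US=1 PS=0]
  L3: frame=0x40 idx=11 entry=0x42007 [P=1 RW=1 US=1 PS=0]
  ⇒ phys 0x42EFD  [4 reads]
#1 VA=0xA87C1217DFF (w,user):
  L0: frame=0x3A idx=21 entry=0x46007 [P=1 RW=1 US=1 PS=0]
  L1: frame=0x46 idx=31 entry=0x4A007 [P=1 RW=1 US=1 PS=0]
  L2: frame=0x4A idx=9 entry=0x4B007 [P=1 RW=1 US=1 PS=0]
  L3: frame=0x4B idx=23 entry=0x4D007 [P=1 RW=1 US=1 PS=0]
  ⇒ phys 0x4DDFF  [4 reads]
#2 VA=0xA02C2A0BEBB (r,user):
  L0: frame=0x3A idx=20 entry=0x4E007 [P=1 RW=1 US=1 PS=0]
  L1: frame=0x4E idx=11 entry=0x50007 [P=1 RW=1 US=1 PS=0]
  L2: frame=0x50 idx=21 entry=0x51007 [P=1 RW=1 US=1 PS=0]
  L3: frame=0x51 idx=11 entry=0x54003 [P=1 RW=1 US=0 PS=0]
  ✗ PROTECTION_VIOLATION  [4 reads]
#3 VA=0x70140000C55 (w,kernel):
  L0: frame=0x3A idx=14 entry=0x58007 [P=1 RW=1 US=1 PS=0]
  L1: frame=0x58 idx=5 entry=0x34000 [P=0 RW=0 US=0 PS=0]
  ✗ PAGE_NOT_PRESENT  [2 reads]

Entries read for #0: 4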